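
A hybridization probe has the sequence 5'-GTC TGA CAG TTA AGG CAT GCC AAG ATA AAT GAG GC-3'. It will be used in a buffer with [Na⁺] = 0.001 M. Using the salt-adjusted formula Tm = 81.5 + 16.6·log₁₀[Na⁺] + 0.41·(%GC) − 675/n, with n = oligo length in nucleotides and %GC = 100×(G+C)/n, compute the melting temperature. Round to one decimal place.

31.2°C

Length n = 35. Base counts: A=12, C=6, T=7, G=10
G+C = 16, so %GC = 16/35 × 100 = 45.714%
Salt term: 16.6 × (-3) = -49.8
GC term: 0.41 × 45.714 = 18.743; length term: −675/35 = −19.286
Tm = 81.5 + (-49.8) + 18.743 − 19.286 = 31.157 → 31.2°C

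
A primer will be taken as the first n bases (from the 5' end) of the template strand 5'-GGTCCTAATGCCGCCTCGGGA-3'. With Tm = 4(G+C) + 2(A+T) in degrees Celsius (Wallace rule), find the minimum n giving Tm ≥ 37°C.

n = 12

First 11 bases: GGTCCTAATGC → Tm = 34°C (< 37°C)
First 12 bases: GGTCCTAATGCC → Tm = 38°C (≥ 37°C)
Since every base adds ≥2°C, Tm only increases with n, so the threshold is first crossed at n = 12.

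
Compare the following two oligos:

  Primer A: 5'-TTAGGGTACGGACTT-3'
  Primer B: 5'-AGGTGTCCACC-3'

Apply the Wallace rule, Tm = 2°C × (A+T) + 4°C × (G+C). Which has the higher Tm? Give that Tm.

Primer A, 44°C

Primer A: A+T=8, G+C=7 → Tm = 2(8)+4(7) = 44°C
Primer B: A+T=4, G+C=7 → Tm = 2(4)+4(7) = 36°C
44°C vs 36°C → primer A is higher.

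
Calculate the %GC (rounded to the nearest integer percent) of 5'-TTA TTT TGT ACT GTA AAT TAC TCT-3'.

21%

Counting bases: C=3, G=2, A=6, T=13
G+C = 2 + 3 = 5 out of 24 bases
%GC = 5/24 × 100 = 20.83% ≈ 21%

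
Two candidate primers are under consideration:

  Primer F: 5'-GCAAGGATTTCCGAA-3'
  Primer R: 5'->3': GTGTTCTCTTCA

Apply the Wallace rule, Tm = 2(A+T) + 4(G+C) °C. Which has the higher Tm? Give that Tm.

Primer F: A+T=8, G+C=7 → Tm = 2(8)+4(7) = 44°C
Primer R: A+T=7, G+C=5 → Tm = 2(7)+4(5) = 34°C
44°C vs 34°C → primer F is higher.

Primer F, 44°C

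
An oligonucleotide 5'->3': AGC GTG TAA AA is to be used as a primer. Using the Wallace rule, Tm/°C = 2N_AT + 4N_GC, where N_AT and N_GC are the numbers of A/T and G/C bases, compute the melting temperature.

Base counts: C=1, A=5, G=3, T=2
A+T = 7, G+C = 4
Tm = 2(7) + 4(4) = 14 + 16 = 30°C

30°C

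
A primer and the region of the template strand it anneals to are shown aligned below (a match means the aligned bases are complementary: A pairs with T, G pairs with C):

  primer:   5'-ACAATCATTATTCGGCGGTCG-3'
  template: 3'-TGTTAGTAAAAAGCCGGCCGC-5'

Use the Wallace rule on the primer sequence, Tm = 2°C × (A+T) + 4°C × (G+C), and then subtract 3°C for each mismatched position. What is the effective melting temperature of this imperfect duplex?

Primer base counts: A=5, T=6, G=5, C=5 → A+T=11, G+C=10
Perfect-match Tm = 2(11) + 4(10) = 22 + 40 = 62°C
Mismatches (positions where the bases are not complementary): 3 (at positions 10, 17, 19)
Effective Tm = 62 − 3×3 = 62 − 9 = 53°C

53°C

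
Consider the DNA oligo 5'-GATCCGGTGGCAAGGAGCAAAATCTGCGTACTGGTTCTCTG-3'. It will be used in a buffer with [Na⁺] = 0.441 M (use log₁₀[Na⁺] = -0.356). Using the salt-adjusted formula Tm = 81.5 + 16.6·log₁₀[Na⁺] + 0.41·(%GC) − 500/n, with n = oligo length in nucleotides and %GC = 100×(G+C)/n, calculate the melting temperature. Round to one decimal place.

Length n = 41. Counting bases: C=9, A=9, G=13, T=10
G+C = 22, so %GC = 22/41 × 100 = 53.659%
Salt term: 16.6 × (-0.356) = -5.91
GC term: 0.41 × 53.659 = 22; length term: −500/41 = −12.195
Tm = 81.5 + (-5.91) + 22 − 12.195 = 85.395 → 85.4°C

85.4°C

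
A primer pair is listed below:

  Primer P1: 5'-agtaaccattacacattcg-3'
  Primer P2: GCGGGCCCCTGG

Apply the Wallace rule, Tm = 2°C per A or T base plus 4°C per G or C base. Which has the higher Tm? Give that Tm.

Primer P1: A+T=12, G+C=7 → Tm = 2(12)+4(7) = 52°C
Primer P2: A+T=1, G+C=11 → Tm = 2(1)+4(11) = 46°C
52°C vs 46°C → primer P1 is higher.

Primer P1, 52°C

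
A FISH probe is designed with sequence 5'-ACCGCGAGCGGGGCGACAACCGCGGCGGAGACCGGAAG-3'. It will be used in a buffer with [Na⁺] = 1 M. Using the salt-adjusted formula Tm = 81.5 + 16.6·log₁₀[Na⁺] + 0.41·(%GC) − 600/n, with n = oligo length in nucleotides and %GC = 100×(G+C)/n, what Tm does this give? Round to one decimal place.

97.0°C

Length n = 38. G=17, T=0, A=9, C=12
G+C = 29, so %GC = 29/38 × 100 = 76.316%
Salt term: 16.6 × (0) = 0
GC term: 0.41 × 76.316 = 31.29; length term: −600/38 = −15.789
Tm = 81.5 + (0) + 31.29 − 15.789 = 97.001 → 97.0°C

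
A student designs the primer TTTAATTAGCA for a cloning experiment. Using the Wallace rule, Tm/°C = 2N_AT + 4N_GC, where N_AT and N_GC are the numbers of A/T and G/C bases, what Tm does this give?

26°C

Scanning the sequence gives G=1, A=4, C=1, T=5.
A+T = 9, G+C = 2
Tm = 2×9 + 4×2 = 26°C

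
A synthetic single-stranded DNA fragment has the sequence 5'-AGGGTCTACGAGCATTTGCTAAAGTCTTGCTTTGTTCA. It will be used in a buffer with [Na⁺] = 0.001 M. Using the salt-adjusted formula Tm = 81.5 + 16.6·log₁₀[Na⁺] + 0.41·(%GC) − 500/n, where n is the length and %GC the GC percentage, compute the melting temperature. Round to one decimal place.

Length n = 38. Scanning the sequence gives T=14, G=9, A=8, C=7.
G+C = 16, so %GC = 16/38 × 100 = 42.105%
Salt term: 16.6 × (-3) = -49.8
GC term: 0.41 × 42.105 = 17.263; length term: −500/38 = −13.158
Tm = 81.5 + (-49.8) + 17.263 − 13.158 = 35.805 → 35.8°C

35.8°C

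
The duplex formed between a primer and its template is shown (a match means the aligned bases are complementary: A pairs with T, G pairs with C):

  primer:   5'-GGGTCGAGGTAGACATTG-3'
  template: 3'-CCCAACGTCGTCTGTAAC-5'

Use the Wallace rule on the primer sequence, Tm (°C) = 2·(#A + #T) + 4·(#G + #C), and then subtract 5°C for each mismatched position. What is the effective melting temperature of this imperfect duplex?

36°C

Primer base counts: A=4, T=4, G=8, C=2 → A+T=8, G+C=10
Perfect-match Tm = 2(8) + 4(10) = 16 + 40 = 56°C
Mismatches (positions where the bases are not complementary): 4 (at positions 5, 7, 8, 10)
Effective Tm = 56 − 4×5 = 56 − 20 = 36°C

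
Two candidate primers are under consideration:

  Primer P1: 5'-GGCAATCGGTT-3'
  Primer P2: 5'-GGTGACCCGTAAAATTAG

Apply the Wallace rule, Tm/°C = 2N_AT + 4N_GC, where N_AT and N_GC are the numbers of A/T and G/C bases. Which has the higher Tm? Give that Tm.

Primer P2, 52°C

Primer P1: A+T=5, G+C=6 → Tm = 2(5)+4(6) = 34°C
Primer P2: A+T=10, G+C=8 → Tm = 2(10)+4(8) = 52°C
34°C vs 52°C → primer P2 is higher.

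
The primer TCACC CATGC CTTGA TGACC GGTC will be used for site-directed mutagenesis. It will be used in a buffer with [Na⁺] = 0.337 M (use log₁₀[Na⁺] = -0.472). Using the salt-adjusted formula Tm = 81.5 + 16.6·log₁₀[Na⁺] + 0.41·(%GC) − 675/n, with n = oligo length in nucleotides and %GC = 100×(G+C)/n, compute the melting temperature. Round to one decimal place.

Length n = 24. A=4, T=6, G=5, C=9
G+C = 14, so %GC = 14/24 × 100 = 58.333%
Salt term: 16.6 × (-0.472) = -7.835
GC term: 0.41 × 58.333 = 23.917; length term: −675/24 = −28.125
Tm = 81.5 + (-7.835) + 23.917 − 28.125 = 69.457 → 69.5°C

69.5°C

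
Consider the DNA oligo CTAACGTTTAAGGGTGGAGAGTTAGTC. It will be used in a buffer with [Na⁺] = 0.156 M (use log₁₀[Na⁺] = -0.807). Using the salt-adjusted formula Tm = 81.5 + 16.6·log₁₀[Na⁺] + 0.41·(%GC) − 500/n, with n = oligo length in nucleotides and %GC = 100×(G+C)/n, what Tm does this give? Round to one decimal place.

67.8°C

Length n = 27. Counting bases: A=7, C=3, G=9, T=8
G+C = 12, so %GC = 12/27 × 100 = 44.444%
Salt term: 16.6 × (-0.807) = -13.396
GC term: 0.41 × 44.444 = 18.222; length term: −500/27 = −18.519
Tm = 81.5 + (-13.396) + 18.222 − 18.519 = 67.807 → 67.8°C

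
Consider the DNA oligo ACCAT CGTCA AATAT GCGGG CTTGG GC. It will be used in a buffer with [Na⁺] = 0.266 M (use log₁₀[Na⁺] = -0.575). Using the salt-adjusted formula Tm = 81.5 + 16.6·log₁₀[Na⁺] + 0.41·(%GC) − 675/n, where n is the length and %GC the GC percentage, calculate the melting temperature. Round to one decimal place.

69.7°C

Length n = 27. A=6, G=8, T=6, C=7
G+C = 15, so %GC = 15/27 × 100 = 55.556%
Salt term: 16.6 × (-0.575) = -9.545
GC term: 0.41 × 55.556 = 22.778; length term: −675/27 = −25
Tm = 81.5 + (-9.545) + 22.778 − 25 = 69.733 → 69.7°C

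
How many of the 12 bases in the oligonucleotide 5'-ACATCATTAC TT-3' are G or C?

Scanning the sequence gives C=3, T=5, A=4, G=0.
Total G or C: 0 + 3 = 3

3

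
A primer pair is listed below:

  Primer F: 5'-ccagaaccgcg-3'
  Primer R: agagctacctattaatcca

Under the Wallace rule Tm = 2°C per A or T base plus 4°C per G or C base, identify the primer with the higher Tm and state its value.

Primer F: A+T=3, G+C=8 → Tm = 2(3)+4(8) = 38°C
Primer R: A+T=12, G+C=7 → Tm = 2(12)+4(7) = 52°C
38°C vs 52°C → primer R is higher.

Primer R, 52°C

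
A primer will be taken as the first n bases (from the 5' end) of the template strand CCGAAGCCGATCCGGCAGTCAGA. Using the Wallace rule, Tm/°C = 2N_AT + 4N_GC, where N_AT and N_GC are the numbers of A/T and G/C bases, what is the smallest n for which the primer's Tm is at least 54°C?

First 15 bases: CCGAAGCCGATCCGG → Tm = 52°C (< 54°C)
First 16 bases: CCGAAGCCGATCCGGC → Tm = 56°C (≥ 54°C)
Since every base adds ≥2°C, Tm only increases with n, so the threshold is first crossed at n = 16.

n = 16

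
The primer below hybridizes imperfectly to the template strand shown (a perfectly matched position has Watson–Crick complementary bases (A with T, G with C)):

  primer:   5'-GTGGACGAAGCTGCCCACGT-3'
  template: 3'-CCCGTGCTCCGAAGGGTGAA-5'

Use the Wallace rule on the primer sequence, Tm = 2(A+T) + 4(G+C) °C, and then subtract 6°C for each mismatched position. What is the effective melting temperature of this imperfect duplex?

Primer base counts: A=4, T=3, G=7, C=6 → A+T=7, G+C=13
Perfect-match Tm = 2(7) + 4(13) = 14 + 52 = 66°C
Mismatches (positions where the bases are not complementary): 5 (at positions 2, 4, 9, 13, 19)
Effective Tm = 66 − 5×6 = 66 − 30 = 36°C

36°C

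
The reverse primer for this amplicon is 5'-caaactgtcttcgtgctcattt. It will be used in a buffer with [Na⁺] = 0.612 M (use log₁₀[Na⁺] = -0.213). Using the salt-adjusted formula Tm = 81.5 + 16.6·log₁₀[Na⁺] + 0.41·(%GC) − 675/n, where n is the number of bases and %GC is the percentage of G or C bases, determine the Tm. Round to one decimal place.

64.1°C

Length n = 22. Scanning the sequence gives A=4, C=6, T=9, G=3.
G+C = 9, so %GC = 9/22 × 100 = 40.909%
Salt term: 16.6 × (-0.213) = -3.536
GC term: 0.41 × 40.909 = 16.773; length term: −675/22 = −30.682
Tm = 81.5 + (-3.536) + 16.773 − 30.682 = 64.055 → 64.1°C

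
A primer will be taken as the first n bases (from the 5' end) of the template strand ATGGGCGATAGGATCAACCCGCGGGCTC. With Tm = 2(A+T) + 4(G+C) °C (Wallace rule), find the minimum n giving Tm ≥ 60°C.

n = 20

First 19 bases: ATGGGCGATAGGATCAACC → Tm = 58°C (< 60°C)
First 20 bases: ATGGGCGATAGGATCAACCC → Tm = 62°C (≥ 60°C)
Since every base adds ≥2°C, Tm only increases with n, so the threshold is first crossed at n = 20.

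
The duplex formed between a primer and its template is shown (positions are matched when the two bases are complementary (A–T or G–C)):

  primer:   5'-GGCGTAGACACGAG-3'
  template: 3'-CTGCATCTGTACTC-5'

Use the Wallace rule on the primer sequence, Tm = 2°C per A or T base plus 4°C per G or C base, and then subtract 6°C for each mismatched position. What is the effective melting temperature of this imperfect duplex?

Primer base counts: A=4, T=1, G=6, C=3 → A+T=5, G+C=9
Perfect-match Tm = 2(5) + 4(9) = 10 + 36 = 46°C
Mismatches (positions where the bases are not complementary): 2 (at positions 2, 11)
Effective Tm = 46 − 2×6 = 46 − 12 = 34°C

34°C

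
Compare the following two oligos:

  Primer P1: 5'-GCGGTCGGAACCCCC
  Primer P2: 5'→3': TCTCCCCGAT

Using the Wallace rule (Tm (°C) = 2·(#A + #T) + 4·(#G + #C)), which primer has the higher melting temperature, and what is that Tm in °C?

Primer P1, 54°C

Primer P1: A+T=3, G+C=12 → Tm = 2(3)+4(12) = 54°C
Primer P2: A+T=4, G+C=6 → Tm = 2(4)+4(6) = 32°C
54°C vs 32°C → primer P1 is higher.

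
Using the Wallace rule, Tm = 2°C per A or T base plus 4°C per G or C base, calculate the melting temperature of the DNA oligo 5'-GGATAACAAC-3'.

28°C

Base counts: A=5, C=2, G=2, T=1
AT pairs contribute 6, GC pairs contribute 4.
Tm = 2×6 + 4×4 = 28°C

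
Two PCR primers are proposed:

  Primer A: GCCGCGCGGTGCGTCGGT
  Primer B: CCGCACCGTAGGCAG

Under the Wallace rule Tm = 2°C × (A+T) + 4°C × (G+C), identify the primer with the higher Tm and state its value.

Primer A, 66°C

Primer A: A+T=3, G+C=15 → Tm = 2(3)+4(15) = 66°C
Primer B: A+T=4, G+C=11 → Tm = 2(4)+4(11) = 52°C
66°C vs 52°C → primer A is higher.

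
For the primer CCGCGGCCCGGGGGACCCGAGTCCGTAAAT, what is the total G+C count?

22

Counting bases: G=11, T=3, C=11, A=5
Total G or C: 11 + 11 = 22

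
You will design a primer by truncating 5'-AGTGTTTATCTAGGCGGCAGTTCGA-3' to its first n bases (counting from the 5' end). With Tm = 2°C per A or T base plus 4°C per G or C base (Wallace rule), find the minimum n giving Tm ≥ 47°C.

n = 17

First 16 bases: AGTGTTTATCTAGGCG → Tm = 46°C (< 47°C)
First 17 bases: AGTGTTTATCTAGGCGG → Tm = 50°C (≥ 47°C)
Each additional base adds 2°C (A/T) or 4°C (G/C), so Tm is non-decreasing in n; n = 17 is the first length to reach 47°C.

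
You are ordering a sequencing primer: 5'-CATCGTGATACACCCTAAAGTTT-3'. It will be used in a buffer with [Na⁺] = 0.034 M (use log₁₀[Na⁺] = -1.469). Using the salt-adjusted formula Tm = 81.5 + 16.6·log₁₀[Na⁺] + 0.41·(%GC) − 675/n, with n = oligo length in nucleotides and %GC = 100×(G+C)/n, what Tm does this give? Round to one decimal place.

Length n = 23. Base counts: A=7, G=3, T=7, C=6
G+C = 9, so %GC = 9/23 × 100 = 39.13%
Salt term: 16.6 × (-1.469) = -24.385
GC term: 0.41 × 39.13 = 16.043; length term: −675/23 = −29.348
Tm = 81.5 + (-24.385) + 16.043 − 29.348 = 43.81 → 43.8°C

43.8°C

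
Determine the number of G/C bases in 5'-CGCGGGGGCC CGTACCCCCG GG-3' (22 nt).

T=1, C=10, G=10, A=1
Total G or C: 10 + 10 = 20

20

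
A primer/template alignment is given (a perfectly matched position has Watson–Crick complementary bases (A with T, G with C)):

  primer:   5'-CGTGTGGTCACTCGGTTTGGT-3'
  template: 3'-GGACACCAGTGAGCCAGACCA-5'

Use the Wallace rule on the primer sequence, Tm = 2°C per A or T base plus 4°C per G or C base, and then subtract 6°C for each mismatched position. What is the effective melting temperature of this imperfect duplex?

54°C

Primer base counts: A=1, T=8, G=8, C=4 → A+T=9, G+C=12
Perfect-match Tm = 2(9) + 4(12) = 18 + 48 = 66°C
Mismatches (positions where the bases are not complementary): 2 (at positions 2, 17)
Effective Tm = 66 − 2×6 = 66 − 12 = 54°C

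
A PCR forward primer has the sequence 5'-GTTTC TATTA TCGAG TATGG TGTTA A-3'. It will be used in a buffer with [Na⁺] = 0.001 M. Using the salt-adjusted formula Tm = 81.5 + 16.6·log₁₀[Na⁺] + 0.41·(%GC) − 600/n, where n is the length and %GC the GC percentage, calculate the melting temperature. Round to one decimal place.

Length n = 26. Base counts: A=6, T=12, G=6, C=2
G+C = 8, so %GC = 8/26 × 100 = 30.769%
Salt term: 16.6 × (-3) = -49.8
GC term: 0.41 × 30.769 = 12.615; length term: −600/26 = −23.077
Tm = 81.5 + (-49.8) + 12.615 − 23.077 = 21.238 → 21.2°C

21.2°C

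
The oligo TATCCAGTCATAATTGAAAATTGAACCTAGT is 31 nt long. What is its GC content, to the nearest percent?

29%

Base counts: A=12, T=10, G=4, C=5
G+C = 4 + 5 = 9 out of 31 bases
%GC = 9/31 × 100 = 29.03% ≈ 29%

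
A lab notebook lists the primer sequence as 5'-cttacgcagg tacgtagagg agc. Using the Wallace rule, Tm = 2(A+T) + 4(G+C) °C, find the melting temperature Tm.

72°C

Counting bases: C=5, A=6, G=8, T=4
A+T = 10, G+C = 13
Tm = 2×10 + 4×13 = 72°C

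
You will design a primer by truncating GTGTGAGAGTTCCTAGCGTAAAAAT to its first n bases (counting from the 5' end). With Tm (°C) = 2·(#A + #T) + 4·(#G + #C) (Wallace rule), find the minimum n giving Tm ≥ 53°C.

First 17 bases: GTGTGAGAGTTCCTAGC → Tm = 52°C (< 53°C)
First 18 bases: GTGTGAGAGTTCCTAGCG → Tm = 56°C (≥ 53°C)
Since every base adds ≥2°C, Tm only increases with n, so the threshold is first crossed at n = 18.

n = 18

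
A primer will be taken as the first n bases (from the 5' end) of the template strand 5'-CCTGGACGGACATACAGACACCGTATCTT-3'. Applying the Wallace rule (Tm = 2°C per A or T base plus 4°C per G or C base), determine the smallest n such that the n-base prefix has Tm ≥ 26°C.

First 7 bases: CCTGGAC → Tm = 24°C (< 26°C)
First 8 bases: CCTGGACG → Tm = 28°C (≥ 26°C)
Since every base adds ≥2°C, Tm only increases with n, so the threshold is first crossed at n = 8.

n = 8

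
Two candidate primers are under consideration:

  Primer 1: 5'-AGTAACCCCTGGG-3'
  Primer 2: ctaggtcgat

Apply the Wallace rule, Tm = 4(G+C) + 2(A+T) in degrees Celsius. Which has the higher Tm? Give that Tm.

Primer 1, 42°C

Primer 1: A+T=5, G+C=8 → Tm = 2(5)+4(8) = 42°C
Primer 2: A+T=5, G+C=5 → Tm = 2(5)+4(5) = 30°C
42°C vs 30°C → primer 1 is higher.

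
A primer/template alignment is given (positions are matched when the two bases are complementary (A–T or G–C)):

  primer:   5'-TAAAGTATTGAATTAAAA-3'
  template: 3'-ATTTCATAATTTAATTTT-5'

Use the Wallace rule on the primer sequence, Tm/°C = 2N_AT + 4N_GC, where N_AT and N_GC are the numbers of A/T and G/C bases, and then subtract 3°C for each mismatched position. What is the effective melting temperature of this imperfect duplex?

Primer base counts: A=10, T=6, G=2, C=0 → A+T=16, G+C=2
Perfect-match Tm = 2(16) + 4(2) = 32 + 8 = 40°C
Mismatches (positions where the bases are not complementary): 1 (at position 10)
Effective Tm = 40 − 1×3 = 40 − 3 = 37°C

37°C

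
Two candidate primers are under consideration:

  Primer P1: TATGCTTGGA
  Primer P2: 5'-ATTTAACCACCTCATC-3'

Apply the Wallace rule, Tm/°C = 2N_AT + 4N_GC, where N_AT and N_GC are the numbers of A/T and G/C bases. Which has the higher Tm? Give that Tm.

Primer P2, 44°C

Primer P1: A+T=6, G+C=4 → Tm = 2(6)+4(4) = 28°C
Primer P2: A+T=10, G+C=6 → Tm = 2(10)+4(6) = 44°C
28°C vs 44°C → primer P2 is higher.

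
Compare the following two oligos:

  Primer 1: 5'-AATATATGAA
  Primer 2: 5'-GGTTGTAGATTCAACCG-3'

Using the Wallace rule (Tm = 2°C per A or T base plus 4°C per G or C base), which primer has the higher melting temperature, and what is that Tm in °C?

Primer 1: A+T=9, G+C=1 → Tm = 2(9)+4(1) = 22°C
Primer 2: A+T=9, G+C=8 → Tm = 2(9)+4(8) = 50°C
22°C vs 50°C → primer 2 is higher.

Primer 2, 50°C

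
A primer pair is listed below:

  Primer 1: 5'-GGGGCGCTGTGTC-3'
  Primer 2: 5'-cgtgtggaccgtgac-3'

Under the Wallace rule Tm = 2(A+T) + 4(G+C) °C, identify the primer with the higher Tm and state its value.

Primer 2, 50°C

Primer 1: A+T=3, G+C=10 → Tm = 2(3)+4(10) = 46°C
Primer 2: A+T=5, G+C=10 → Tm = 2(5)+4(10) = 50°C
46°C vs 50°C → primer 2 is higher.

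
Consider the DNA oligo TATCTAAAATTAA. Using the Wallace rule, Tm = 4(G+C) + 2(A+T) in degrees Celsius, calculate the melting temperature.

G=0, A=7, C=1, T=5
So N_AT = 12 and N_GC = 1.
Tm = 2×12 + 4×1 = 28°C

28°C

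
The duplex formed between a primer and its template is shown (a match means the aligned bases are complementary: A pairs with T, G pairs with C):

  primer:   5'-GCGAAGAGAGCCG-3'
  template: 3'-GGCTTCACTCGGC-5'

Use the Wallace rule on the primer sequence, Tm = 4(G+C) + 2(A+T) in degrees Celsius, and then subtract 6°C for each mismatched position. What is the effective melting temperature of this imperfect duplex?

Primer base counts: A=4, T=0, G=6, C=3 → A+T=4, G+C=9
Perfect-match Tm = 2(4) + 4(9) = 8 + 36 = 44°C
Mismatches (positions where the bases are not complementary): 2 (at positions 1, 7)
Effective Tm = 44 − 2×6 = 44 − 12 = 32°C

32°C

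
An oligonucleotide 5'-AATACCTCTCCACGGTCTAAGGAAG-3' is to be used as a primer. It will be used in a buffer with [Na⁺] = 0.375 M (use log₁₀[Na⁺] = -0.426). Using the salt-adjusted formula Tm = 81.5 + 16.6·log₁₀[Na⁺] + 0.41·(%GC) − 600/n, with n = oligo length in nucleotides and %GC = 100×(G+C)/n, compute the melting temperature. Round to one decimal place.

70.1°C

Length n = 25. Scanning the sequence gives G=5, A=8, T=5, C=7.
G+C = 12, so %GC = 12/25 × 100 = 48%
Salt term: 16.6 × (-0.426) = -7.072
GC term: 0.41 × 48 = 19.68; length term: −600/25 = −24
Tm = 81.5 + (-7.072) + 19.68 − 24 = 70.108 → 70.1°C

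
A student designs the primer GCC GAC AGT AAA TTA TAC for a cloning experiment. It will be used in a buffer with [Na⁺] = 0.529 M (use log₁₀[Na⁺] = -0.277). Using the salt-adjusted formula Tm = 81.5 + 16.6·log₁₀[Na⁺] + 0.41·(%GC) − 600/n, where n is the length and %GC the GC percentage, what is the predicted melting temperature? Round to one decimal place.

Length n = 18. Counting bases: G=3, A=7, C=4, T=4
G+C = 7, so %GC = 7/18 × 100 = 38.889%
Salt term: 16.6 × (-0.277) = -4.598
GC term: 0.41 × 38.889 = 15.944; length term: −600/18 = −33.333
Tm = 81.5 + (-4.598) + 15.944 − 33.333 = 59.513 → 59.5°C

59.5°C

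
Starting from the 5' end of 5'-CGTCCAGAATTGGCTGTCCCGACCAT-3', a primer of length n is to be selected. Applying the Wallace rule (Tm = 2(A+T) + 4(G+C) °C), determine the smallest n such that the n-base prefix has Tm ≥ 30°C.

First 9 bases: CGTCCAGAA → Tm = 28°C (< 30°C)
First 10 bases: CGTCCAGAAT → Tm = 30°C (≥ 30°C)
Since every base adds ≥2°C, Tm only increases with n, so the threshold is first crossed at n = 10.

n = 10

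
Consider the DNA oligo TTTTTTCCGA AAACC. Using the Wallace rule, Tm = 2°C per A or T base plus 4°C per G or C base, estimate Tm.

A=4, C=4, G=1, T=6
So N_AT = 10 and N_GC = 5.
Tm = 2(10) + 4(5) = 20 + 20 = 40°C

40°C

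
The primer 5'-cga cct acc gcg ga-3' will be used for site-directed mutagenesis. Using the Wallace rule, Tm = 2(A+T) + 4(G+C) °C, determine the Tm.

Base counts: T=1, C=6, G=4, A=3
AT pairs contribute 4, GC pairs contribute 10.
Tm = 4·10 + 2·4 = 40 + 8 = 48°C

48°C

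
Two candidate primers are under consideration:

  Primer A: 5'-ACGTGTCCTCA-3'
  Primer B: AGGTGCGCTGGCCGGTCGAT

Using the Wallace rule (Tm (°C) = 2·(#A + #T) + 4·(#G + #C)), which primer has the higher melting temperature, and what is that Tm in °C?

Primer B, 68°C

Primer A: A+T=5, G+C=6 → Tm = 2(5)+4(6) = 34°C
Primer B: A+T=6, G+C=14 → Tm = 2(6)+4(14) = 68°C
34°C vs 68°C → primer B is higher.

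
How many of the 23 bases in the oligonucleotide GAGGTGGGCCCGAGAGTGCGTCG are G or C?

Base counts: G=12, C=5, T=3, A=3
G+C = 12 + 5 = 17

17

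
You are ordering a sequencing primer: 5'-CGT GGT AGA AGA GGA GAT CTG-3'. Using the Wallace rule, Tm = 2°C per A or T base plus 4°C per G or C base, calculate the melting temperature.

T=4, A=6, G=9, C=2
AT pairs contribute 10, GC pairs contribute 11.
Tm = 2×10 + 4×11 = 64°C

64°C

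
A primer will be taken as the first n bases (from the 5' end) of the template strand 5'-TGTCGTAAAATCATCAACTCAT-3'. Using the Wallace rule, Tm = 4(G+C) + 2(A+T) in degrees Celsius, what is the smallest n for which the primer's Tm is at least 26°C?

n = 10

First 9 bases: TGTCGTAAA → Tm = 24°C (< 26°C)
First 10 bases: TGTCGTAAAA → Tm = 26°C (≥ 26°C)
Since every base adds ≥2°C, Tm only increases with n, so the threshold is first crossed at n = 10.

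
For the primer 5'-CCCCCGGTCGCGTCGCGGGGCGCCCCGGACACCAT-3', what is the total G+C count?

29

Scanning the sequence gives A=3, C=17, G=12, T=3.
Total G or C: 12 + 17 = 29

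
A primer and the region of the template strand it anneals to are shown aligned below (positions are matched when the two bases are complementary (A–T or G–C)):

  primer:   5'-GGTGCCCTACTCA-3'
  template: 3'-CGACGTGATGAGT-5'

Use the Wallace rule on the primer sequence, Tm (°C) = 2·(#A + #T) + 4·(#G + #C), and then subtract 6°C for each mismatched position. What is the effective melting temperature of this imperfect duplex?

Primer base counts: A=2, T=3, G=3, C=5 → A+T=5, G+C=8
Perfect-match Tm = 2(5) + 4(8) = 10 + 32 = 42°C
Mismatches (positions where the bases are not complementary): 2 (at positions 2, 6)
Effective Tm = 42 − 2×6 = 42 − 12 = 30°C

30°C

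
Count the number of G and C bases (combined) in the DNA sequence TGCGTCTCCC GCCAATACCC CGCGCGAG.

Base counts: G=7, C=13, T=4, A=4
G+C = 7 + 13 = 20

20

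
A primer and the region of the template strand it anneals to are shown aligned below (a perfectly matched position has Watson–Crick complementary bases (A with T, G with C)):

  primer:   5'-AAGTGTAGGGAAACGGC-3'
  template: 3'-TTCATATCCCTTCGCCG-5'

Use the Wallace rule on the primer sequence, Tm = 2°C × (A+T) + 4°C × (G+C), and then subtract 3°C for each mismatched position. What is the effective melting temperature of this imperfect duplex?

Primer base counts: A=6, T=2, G=7, C=2 → A+T=8, G+C=9
Perfect-match Tm = 2(8) + 4(9) = 16 + 36 = 52°C
Mismatches (positions where the bases are not complementary): 2 (at positions 5, 13)
Effective Tm = 52 − 2×3 = 52 − 6 = 46°C

46°C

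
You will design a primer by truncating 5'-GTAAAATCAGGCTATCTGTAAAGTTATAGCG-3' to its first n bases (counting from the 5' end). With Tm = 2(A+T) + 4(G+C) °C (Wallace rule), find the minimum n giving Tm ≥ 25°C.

n = 10

First 9 bases: GTAAAATCA → Tm = 22°C (< 25°C)
First 10 bases: GTAAAATCAG → Tm = 26°C (≥ 25°C)
Since every base adds ≥2°C, Tm only increases with n, so the threshold is first crossed at n = 10.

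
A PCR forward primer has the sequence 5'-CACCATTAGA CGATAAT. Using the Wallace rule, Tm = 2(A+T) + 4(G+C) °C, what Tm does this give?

46°C

T=4, A=7, C=4, G=2
So N_AT = 11 and N_GC = 6.
Tm = 2×11 + 4×6 = 46°C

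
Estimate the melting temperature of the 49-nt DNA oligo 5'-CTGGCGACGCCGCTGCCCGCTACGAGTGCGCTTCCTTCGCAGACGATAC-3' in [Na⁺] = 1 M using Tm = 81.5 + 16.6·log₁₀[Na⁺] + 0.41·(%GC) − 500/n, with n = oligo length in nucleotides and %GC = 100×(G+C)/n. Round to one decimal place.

98.9°C

Length n = 49. Base counts: G=14, C=19, T=9, A=7
G+C = 33, so %GC = 33/49 × 100 = 67.347%
Salt term: 16.6 × (0) = 0
GC term: 0.41 × 67.347 = 27.612; length term: −500/49 = −10.204
Tm = 81.5 + (0) + 27.612 − 10.204 = 98.908 → 98.9°C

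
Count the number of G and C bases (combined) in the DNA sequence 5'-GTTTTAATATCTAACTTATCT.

Base counts: A=6, C=3, T=11, G=1
Total G or C: 1 + 3 = 4

4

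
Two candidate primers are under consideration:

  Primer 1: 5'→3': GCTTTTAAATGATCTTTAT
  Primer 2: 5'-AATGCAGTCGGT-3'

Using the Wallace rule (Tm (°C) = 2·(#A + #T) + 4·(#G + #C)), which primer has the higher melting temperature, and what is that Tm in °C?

Primer 1, 46°C

Primer 1: A+T=15, G+C=4 → Tm = 2(15)+4(4) = 46°C
Primer 2: A+T=6, G+C=6 → Tm = 2(6)+4(6) = 36°C
46°C vs 36°C → primer 1 is higher.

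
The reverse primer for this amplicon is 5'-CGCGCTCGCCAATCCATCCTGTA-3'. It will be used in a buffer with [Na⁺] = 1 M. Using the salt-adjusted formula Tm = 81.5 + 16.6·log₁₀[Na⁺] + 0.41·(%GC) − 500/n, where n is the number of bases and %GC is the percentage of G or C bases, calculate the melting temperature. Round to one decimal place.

Length n = 23. Counting bases: G=4, T=5, A=4, C=10
G+C = 14, so %GC = 14/23 × 100 = 60.87%
Salt term: 16.6 × (0) = 0
GC term: 0.41 × 60.87 = 24.957; length term: −500/23 = −21.739
Tm = 81.5 + (0) + 24.957 − 21.739 = 84.718 → 84.7°C

84.7°C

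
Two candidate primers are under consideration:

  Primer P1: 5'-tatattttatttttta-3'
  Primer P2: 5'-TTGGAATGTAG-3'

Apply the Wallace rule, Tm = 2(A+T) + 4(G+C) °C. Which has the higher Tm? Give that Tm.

Primer P1, 32°C

Primer P1: A+T=16, G+C=0 → Tm = 2(16)+4(0) = 32°C
Primer P2: A+T=7, G+C=4 → Tm = 2(7)+4(4) = 30°C
32°C vs 30°C → primer P1 is higher.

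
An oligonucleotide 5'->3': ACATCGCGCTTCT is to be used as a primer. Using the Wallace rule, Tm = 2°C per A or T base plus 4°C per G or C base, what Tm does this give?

Scanning the sequence gives A=2, C=5, T=4, G=2.
A+T = 6, G+C = 7
Tm = 2×6 + 4×7 = 40°C

40°C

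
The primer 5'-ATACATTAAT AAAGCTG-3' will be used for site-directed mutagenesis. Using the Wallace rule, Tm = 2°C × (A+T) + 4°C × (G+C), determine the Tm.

Counting bases: G=2, T=5, C=2, A=8
A+T = 13, G+C = 4
Tm = 4·4 + 2·13 = 16 + 26 = 42°C

42°C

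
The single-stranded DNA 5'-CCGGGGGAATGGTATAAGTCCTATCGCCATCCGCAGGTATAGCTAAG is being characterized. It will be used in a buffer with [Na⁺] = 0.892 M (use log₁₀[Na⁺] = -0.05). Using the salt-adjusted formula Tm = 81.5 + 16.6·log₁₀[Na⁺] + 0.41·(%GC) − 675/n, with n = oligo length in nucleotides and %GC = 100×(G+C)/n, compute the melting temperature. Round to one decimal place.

88.1°C

Length n = 47. A=12, T=10, C=11, G=14
G+C = 25, so %GC = 25/47 × 100 = 53.191%
Salt term: 16.6 × (-0.05) = -0.83
GC term: 0.41 × 53.191 = 21.808; length term: −675/47 = −14.362
Tm = 81.5 + (-0.83) + 21.808 − 14.362 = 88.116 → 88.1°C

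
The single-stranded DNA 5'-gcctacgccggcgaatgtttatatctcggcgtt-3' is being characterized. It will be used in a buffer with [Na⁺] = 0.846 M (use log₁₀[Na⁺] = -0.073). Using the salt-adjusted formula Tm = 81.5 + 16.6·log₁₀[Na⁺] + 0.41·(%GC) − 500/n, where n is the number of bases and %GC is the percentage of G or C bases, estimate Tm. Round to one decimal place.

87.5°C

Length n = 33. Base counts: T=10, G=9, C=9, A=5
G+C = 18, so %GC = 18/33 × 100 = 54.545%
Salt term: 16.6 × (-0.073) = -1.212
GC term: 0.41 × 54.545 = 22.363; length term: −500/33 = −15.152
Tm = 81.5 + (-1.212) + 22.363 − 15.152 = 87.499 → 87.5°C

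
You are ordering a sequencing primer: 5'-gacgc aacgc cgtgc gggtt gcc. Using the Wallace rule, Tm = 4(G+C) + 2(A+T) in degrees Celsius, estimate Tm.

Counting bases: G=9, C=8, T=3, A=3
So N_AT = 6 and N_GC = 17.
Tm = 4·17 + 2·6 = 68 + 12 = 80°C

80°C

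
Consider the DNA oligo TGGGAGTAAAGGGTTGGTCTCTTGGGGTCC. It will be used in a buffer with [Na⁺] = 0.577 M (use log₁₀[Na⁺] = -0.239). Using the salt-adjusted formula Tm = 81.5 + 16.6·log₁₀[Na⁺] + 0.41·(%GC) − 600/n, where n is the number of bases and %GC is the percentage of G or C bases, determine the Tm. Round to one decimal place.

Length n = 30. Counting bases: A=4, C=4, G=13, T=9
G+C = 17, so %GC = 17/30 × 100 = 56.667%
Salt term: 16.6 × (-0.239) = -3.967
GC term: 0.41 × 56.667 = 23.233; length term: −600/30 = −20
Tm = 81.5 + (-3.967) + 23.233 − 20 = 80.766 → 80.8°C

80.8°C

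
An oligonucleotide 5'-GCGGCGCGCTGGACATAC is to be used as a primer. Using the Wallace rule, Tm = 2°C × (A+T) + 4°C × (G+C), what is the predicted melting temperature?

62°C

Base counts: G=7, C=6, A=3, T=2
So N_AT = 5 and N_GC = 13.
Tm = 4·13 + 2·5 = 52 + 10 = 62°C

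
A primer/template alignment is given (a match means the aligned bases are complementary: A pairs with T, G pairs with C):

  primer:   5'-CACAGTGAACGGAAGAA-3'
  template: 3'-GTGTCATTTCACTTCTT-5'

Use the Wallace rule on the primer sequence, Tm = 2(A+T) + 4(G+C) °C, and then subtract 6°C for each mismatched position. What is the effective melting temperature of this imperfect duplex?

32°C

Primer base counts: A=8, T=1, G=5, C=3 → A+T=9, G+C=8
Perfect-match Tm = 2(9) + 4(8) = 18 + 32 = 50°C
Mismatches (positions where the bases are not complementary): 3 (at positions 7, 10, 11)
Effective Tm = 50 − 3×6 = 50 − 18 = 32°C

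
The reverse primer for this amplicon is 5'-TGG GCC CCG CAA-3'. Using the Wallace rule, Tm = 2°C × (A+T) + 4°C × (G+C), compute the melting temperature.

42°C

Counting bases: G=4, T=1, C=5, A=2
A+T = 3, G+C = 9
Tm = 4·9 + 2·3 = 36 + 6 = 42°C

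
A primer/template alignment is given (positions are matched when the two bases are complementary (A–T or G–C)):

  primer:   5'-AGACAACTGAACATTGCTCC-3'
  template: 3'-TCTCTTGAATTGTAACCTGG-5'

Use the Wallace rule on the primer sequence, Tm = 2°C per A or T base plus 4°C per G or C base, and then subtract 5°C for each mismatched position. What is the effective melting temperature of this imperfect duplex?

Primer base counts: A=7, T=4, G=3, C=6 → A+T=11, G+C=9
Perfect-match Tm = 2(11) + 4(9) = 22 + 36 = 58°C
Mismatches (positions where the bases are not complementary): 4 (at positions 4, 9, 17, 18)
Effective Tm = 58 − 4×5 = 58 − 20 = 38°C

38°C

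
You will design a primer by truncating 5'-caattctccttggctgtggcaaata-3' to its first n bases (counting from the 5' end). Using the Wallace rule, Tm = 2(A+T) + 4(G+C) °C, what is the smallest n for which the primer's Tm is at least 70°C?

First 23 bases: CAATTCTCCTTGGCTGTGGCAAA → Tm = 68°C (< 70°C)
First 24 bases: CAATTCTCCTTGGCTGTGGCAAAT → Tm = 70°C (≥ 70°C)
Each additional base adds 2°C (A/T) or 4°C (G/C), so Tm is non-decreasing in n; n = 24 is the first length to reach 70°C.

n = 24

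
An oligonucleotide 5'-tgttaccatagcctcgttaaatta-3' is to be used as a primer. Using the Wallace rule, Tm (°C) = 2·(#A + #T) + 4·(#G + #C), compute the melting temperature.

64°C

Counting bases: G=3, A=7, T=9, C=5
So N_AT = 16 and N_GC = 8.
Tm = 2(16) + 4(8) = 32 + 32 = 64°C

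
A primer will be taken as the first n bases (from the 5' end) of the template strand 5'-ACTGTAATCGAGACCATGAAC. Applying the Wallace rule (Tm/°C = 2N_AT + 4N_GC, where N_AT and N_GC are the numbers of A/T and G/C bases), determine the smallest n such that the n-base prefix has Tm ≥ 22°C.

First 8 bases: ACTGTAAT → Tm = 20°C (< 22°C)
First 9 bases: ACTGTAATC → Tm = 24°C (≥ 22°C)
Since every base adds ≥2°C, Tm only increases with n, so the threshold is first crossed at n = 9.

n = 9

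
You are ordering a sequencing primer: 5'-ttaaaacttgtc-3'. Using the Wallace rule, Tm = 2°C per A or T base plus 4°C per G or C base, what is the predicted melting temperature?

30°C

C=2, A=4, G=1, T=5
AT pairs contribute 9, GC pairs contribute 3.
Tm = 2(9) + 4(3) = 18 + 12 = 30°C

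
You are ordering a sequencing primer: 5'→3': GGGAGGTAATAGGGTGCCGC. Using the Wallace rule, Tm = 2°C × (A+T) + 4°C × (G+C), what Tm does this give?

Scanning the sequence gives G=10, C=3, A=4, T=3.
So N_AT = 7 and N_GC = 13.
Tm = 2(7) + 4(13) = 14 + 52 = 66°C

66°C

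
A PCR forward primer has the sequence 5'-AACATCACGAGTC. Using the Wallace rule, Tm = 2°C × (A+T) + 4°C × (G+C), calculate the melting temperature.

38°C

Counting bases: C=4, A=5, T=2, G=2
AT pairs contribute 7, GC pairs contribute 6.
Tm = 2(7) + 4(6) = 14 + 24 = 38°C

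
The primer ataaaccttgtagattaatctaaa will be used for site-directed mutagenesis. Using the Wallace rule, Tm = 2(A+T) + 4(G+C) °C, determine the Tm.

58°C

Scanning the sequence gives A=11, C=3, G=2, T=8.
A+T = 19, G+C = 5
Tm = 2×19 + 4×5 = 58°C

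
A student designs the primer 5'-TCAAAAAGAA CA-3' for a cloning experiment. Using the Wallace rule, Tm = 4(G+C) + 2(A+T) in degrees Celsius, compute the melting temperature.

Scanning the sequence gives C=2, G=1, A=8, T=1.
A+T = 9, G+C = 3
Tm = 2(9) + 4(3) = 18 + 12 = 30°C

30°C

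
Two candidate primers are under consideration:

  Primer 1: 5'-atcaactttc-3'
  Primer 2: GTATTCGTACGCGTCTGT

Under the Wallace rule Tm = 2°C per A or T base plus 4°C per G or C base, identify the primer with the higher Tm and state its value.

Primer 2, 54°C

Primer 1: A+T=7, G+C=3 → Tm = 2(7)+4(3) = 26°C
Primer 2: A+T=9, G+C=9 → Tm = 2(9)+4(9) = 54°C
26°C vs 54°C → primer 2 is higher.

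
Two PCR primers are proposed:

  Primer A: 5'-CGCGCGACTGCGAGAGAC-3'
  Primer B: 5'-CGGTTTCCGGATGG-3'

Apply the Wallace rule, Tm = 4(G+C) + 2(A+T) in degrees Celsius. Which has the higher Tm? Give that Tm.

Primer A, 62°C

Primer A: A+T=5, G+C=13 → Tm = 2(5)+4(13) = 62°C
Primer B: A+T=5, G+C=9 → Tm = 2(5)+4(9) = 46°C
62°C vs 46°C → primer A is higher.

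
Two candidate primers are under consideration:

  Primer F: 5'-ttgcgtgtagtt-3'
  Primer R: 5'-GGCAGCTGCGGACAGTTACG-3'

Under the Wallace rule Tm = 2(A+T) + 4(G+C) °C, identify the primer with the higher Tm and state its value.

Primer F: A+T=7, G+C=5 → Tm = 2(7)+4(5) = 34°C
Primer R: A+T=7, G+C=13 → Tm = 2(7)+4(13) = 66°C
34°C vs 66°C → primer R is higher.

Primer R, 66°C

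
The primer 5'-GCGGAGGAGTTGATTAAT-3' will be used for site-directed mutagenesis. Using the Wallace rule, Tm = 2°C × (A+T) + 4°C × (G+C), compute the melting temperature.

52°C

Scanning the sequence gives C=1, T=5, G=7, A=5.
A+T = 10, G+C = 8
Tm = 4·8 + 2·10 = 32 + 20 = 52°C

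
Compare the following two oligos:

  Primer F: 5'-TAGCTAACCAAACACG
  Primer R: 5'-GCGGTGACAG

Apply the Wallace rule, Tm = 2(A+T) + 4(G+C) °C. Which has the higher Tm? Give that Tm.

Primer F: A+T=9, G+C=7 → Tm = 2(9)+4(7) = 46°C
Primer R: A+T=3, G+C=7 → Tm = 2(3)+4(7) = 34°C
46°C vs 34°C → primer F is higher.

Primer F, 46°C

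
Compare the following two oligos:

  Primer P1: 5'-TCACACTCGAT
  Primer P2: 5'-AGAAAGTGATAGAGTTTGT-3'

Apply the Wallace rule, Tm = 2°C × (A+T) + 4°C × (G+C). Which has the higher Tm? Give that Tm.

Primer P2, 50°C

Primer P1: A+T=6, G+C=5 → Tm = 2(6)+4(5) = 32°C
Primer P2: A+T=13, G+C=6 → Tm = 2(13)+4(6) = 50°C
32°C vs 50°C → primer P2 is higher.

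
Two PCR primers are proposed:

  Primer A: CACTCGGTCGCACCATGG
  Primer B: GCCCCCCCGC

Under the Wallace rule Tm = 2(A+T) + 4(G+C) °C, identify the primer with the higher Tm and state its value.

Primer A: A+T=6, G+C=12 → Tm = 2(6)+4(12) = 60°C
Primer B: A+T=0, G+C=10 → Tm = 2(0)+4(10) = 40°C
60°C vs 40°C → primer A is higher.

Primer A, 60°C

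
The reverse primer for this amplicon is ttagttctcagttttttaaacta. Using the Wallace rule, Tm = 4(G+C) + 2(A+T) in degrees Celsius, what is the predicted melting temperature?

Base counts: G=2, T=12, C=3, A=6
So N_AT = 18 and N_GC = 5.
Tm = 2(18) + 4(5) = 36 + 20 = 56°C

56°C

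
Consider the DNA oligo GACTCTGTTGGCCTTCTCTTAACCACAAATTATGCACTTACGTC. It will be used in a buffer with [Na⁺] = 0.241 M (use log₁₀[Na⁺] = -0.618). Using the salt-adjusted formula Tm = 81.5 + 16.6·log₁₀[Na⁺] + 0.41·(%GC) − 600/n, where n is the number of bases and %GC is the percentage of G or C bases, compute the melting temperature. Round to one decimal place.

Length n = 44. Base counts: C=13, T=15, G=6, A=10
G+C = 19, so %GC = 19/44 × 100 = 43.182%
Salt term: 16.6 × (-0.618) = -10.259
GC term: 0.41 × 43.182 = 17.705; length term: −600/44 = −13.636
Tm = 81.5 + (-10.259) + 17.705 − 13.636 = 75.31 → 75.3°C

75.3°C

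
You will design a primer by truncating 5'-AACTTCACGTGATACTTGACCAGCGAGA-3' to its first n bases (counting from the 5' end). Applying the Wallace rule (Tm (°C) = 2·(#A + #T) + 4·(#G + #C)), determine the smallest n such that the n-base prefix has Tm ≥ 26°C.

First 8 bases: AACTTCAC → Tm = 22°C (< 26°C)
First 9 bases: AACTTCACG → Tm = 26°C (≥ 26°C)
Since every base adds ≥2°C, Tm only increases with n, so the threshold is first crossed at n = 9.

n = 9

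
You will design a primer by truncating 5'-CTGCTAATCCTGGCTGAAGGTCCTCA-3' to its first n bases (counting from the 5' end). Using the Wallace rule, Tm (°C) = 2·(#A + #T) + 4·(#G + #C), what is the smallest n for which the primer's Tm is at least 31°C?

First 10 bases: CTGCTAATCC → Tm = 30°C (< 31°C)
First 11 bases: CTGCTAATCCT → Tm = 32°C (≥ 31°C)
Since every base adds ≥2°C, Tm only increases with n, so the threshold is first crossed at n = 11.

n = 11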